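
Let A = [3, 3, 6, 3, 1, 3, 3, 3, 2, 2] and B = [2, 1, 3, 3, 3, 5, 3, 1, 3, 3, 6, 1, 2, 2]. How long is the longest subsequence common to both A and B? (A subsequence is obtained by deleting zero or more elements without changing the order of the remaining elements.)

Backtracking the LCS table gives one alignment: 3 (A1,B4) → 3 (A2,B5) → 3 (A4,B7) → 1 (A5,B8) → 3 (A6,B9) → 3 (A7,B10) → 2 (A9,B13) → 2 (A10,B14).
So the longest common subsequence has length 8.

8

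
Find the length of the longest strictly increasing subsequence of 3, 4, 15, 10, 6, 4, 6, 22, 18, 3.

4

Let dp[i] be the longest increasing subsequence ending at position i. Then dp = [1, 2, 3, 3, 3, 2, 3, 4, 4, 1].
The maximum is 4; one witness is 3, 4, 15, 22 at positions 1,2,3,8.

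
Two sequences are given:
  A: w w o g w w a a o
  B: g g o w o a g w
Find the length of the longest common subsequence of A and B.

4

A longest common subsequence is wogw (length 4); the LCS DP confirms no longer common subsequence exists.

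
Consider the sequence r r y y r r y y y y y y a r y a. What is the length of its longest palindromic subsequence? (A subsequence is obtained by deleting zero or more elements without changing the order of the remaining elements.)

One longest palindromic subsequence is yryyyyyyry (positions 4,5,7,8,9,10,11,12,14,15); it reads the same forward and backward, and the interval DP gives dp[1][16] = 10.

10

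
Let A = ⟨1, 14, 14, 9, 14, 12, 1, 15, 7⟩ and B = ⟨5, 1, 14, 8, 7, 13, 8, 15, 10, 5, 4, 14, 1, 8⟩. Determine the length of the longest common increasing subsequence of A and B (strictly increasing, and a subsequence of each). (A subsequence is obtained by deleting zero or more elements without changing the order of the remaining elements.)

3

For each value that appears in both, track the longest common increasing run ending there.
The best achievable length is 3; one witness is 1, 14, 15 (A-positions 1,2,8, B-positions 2,3,8).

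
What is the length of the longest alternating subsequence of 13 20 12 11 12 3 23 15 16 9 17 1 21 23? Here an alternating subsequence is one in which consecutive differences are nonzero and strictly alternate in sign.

12

Track the best alternating length ending on an up-step vs a down-step at each position: up/down = 1/1, 2/1, 1/3, 1/3, 4/3, 1/5, 6/1, 6/7, 8/7, 6/9, 10/7, 1/11, 12/7, 12/1.
The maximum over both is 12; one such subsequence is 13, 20, 11, 12, 3, 23, 15, 16, 9, 17, 1, 21.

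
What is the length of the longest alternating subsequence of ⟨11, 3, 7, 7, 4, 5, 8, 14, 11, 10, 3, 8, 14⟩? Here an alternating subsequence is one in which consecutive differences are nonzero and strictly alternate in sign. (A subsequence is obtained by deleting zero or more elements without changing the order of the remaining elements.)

7

Track the best alternating length ending on an up-step vs a down-step at each position: up/down = 1/1, 1/2, 3/2, 3/2, 3/4, 5/4, 5/2, 5/1, 5/6, 5/6, 1/6, 7/6, 7/1.
The maximum over both is 7; one such subsequence is 11, 3, 7, 4, 5, 3, 8.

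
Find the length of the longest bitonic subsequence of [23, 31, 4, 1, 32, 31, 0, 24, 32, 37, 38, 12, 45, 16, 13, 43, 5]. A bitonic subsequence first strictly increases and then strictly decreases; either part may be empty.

9

Let inc[i] be the LIS ending at i and dec[i] the longest strictly decreasing subsequence starting at i. inc = [1, 2, 1, 1, 3, 2, 1, 2, 3, 4, 5, 2, 6, 3, 3, 6, 2], dec = [4, 5, 3, 2, 6, 5, 1, 4, 4, 4, 4, 2, 4, 3, 2, 2, 1].
max_i inc[i]+dec[i]−1 = 9, with one witness 23, 31, 32, 37, 38, 45, 16, 13, 5.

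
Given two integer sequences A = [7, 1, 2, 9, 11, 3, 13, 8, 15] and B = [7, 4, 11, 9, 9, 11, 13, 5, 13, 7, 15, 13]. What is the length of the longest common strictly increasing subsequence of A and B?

A longest common strictly increasing subsequence is 7, 9, 11, 13, 15 (length 5); it appears in order in both A and B, and no longer such subsequence exists.

5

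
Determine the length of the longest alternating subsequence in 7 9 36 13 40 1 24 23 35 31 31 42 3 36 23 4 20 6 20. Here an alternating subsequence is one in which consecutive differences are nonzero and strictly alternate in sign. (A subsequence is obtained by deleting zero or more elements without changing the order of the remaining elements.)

Track the best alternating length ending on an up-step vs a down-step at each position: up/down = 1/1, 2/1, 2/1, 2/3, 4/1, 1/5, 6/5, 6/7, 8/5, 8/9, 8/9, 10/1, 6/11, 12/11, 12/13, 12/13, 14/13, 14/15, 16/13.
The maximum over both is 16; one such subsequence is 7, 36, 13, 40, 1, 24, 23, 35, 31, 42, 3, 36, 4, 20, 6, 20.

16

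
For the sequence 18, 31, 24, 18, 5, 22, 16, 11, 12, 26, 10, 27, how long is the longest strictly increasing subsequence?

5

One longest increasing subsequence is 5, 11, 12, 26, 27 (positions 5,8,9,10,12), of length 5; no longer one exists.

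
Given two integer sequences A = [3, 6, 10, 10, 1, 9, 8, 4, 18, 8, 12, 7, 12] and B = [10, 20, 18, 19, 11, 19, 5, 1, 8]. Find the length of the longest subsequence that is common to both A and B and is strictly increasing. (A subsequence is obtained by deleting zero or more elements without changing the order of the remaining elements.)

For each value that appears in both, track the longest common increasing run ending there.
The best achievable length is 2; one witness is 10, 18 (A-positions 3,9, B-positions 1,3).

2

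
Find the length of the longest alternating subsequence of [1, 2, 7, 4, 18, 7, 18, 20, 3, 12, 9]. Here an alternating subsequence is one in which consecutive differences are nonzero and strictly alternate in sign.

Track the best alternating length ending on an up-step vs a down-step at each position: up/down = 1/1, 2/1, 2/1, 2/3, 4/1, 4/5, 6/1, 6/1, 2/7, 8/7, 8/9.
The maximum over both is 9; one such subsequence is 1, 7, 4, 18, 7, 18, 3, 12, 9.

9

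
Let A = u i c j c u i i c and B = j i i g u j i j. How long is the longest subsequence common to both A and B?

Backtracking the LCS table gives one alignment: u (A1,B5) → i (A2,B7) → j (A4,B8).
So the longest common subsequence has length 3.

3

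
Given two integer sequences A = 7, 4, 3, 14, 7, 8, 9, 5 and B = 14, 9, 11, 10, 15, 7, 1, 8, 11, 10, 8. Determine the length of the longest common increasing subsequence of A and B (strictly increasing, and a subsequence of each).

For each value that appears in both, track the longest common increasing run ending there.
The best achievable length is 2; one witness is 7, 8 (A-positions 1,6, B-positions 6,8).

2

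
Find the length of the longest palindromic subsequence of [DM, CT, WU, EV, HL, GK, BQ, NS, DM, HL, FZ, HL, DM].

5

One longest palindromic subsequence is DM HL FZ HL DM (positions 1,5,11,12,13); it reads the same forward and backward, and the interval DP gives dp[1][13] = 5.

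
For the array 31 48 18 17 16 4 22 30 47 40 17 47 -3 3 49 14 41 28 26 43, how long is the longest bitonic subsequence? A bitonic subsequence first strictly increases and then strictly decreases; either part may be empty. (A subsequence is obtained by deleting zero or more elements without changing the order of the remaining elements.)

9

Let inc[i] be the LIS ending at i and dec[i] the longest strictly decreasing subsequence starting at i. inc = [1, 2, 1, 1, 1, 1, 2, 3, 4, 4, 2, 5, 1, 2, 6, 3, 5, 4, 4, 6], dec = [6, 6, 5, 4, 3, 2, 3, 3, 4, 3, 2, 4, 1, 1, 4, 1, 3, 2, 1, 1].
max_i inc[i]+dec[i]−1 = 9, with one witness 18, 22, 30, 40, 47, 49, 41, 28, 26.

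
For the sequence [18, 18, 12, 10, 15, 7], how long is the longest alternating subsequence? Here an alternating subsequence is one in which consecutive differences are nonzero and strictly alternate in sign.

4

Track the best alternating length ending on an up-step vs a down-step at each position: up/down = 1/1, 1/1, 1/2, 1/2, 3/2, 1/4.
The maximum over both is 4; one such subsequence is 18, 12, 15, 7.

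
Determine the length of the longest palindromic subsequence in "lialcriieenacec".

5

One longest palindromic subsequence is cecec (positions 5,9,13,14,15); it reads the same forward and backward, and the interval DP gives dp[1][15] = 5.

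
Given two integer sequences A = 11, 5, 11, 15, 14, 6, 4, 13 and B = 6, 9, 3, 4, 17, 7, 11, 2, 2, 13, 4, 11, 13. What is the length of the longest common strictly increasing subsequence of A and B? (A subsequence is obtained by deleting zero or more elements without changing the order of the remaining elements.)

For each value that appears in both, track the longest common increasing run ending there.
The best achievable length is 2; one witness is 6, 13 (A-positions 6,8, B-positions 1,10).

2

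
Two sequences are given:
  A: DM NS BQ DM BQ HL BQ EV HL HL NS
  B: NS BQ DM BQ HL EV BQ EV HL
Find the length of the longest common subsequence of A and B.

8

Backtracking the LCS table gives one alignment: NS (A2,B1) → BQ (A3,B2) → DM (A4,B3) → BQ (A5,B4) → HL (A6,B5) → BQ (A7,B7) → EV (A8,B8) → HL (A10,B9).
So the longest common subsequence has length 8.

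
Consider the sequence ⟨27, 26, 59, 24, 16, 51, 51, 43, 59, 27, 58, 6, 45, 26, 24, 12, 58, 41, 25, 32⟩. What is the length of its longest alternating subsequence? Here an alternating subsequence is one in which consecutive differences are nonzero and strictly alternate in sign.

15

Track the best alternating length ending on an up-step vs a down-step at each position: up/down = 1/1, 1/2, 3/1, 1/4, 1/4, 5/4, 5/4, 5/6, 7/1, 5/8, 9/8, 1/10, 11/10, 11/12, 11/12, 11/12, 13/8, 13/14, 13/14, 15/14.
The maximum over both is 15; one such subsequence is 27, 26, 59, 24, 51, 43, 59, 27, 58, 6, 45, 26, 58, 25, 32.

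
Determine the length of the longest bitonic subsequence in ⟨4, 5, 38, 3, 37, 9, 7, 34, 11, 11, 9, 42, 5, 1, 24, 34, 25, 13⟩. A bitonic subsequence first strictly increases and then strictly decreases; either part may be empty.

9

One longest bitonic subsequence is 4, 5, 38, 37, 34, 11, 9, 5, 1 (positions 1,2,3,5,8,10,11,13,14): it rises to 38 then falls. Length 9 is optimal.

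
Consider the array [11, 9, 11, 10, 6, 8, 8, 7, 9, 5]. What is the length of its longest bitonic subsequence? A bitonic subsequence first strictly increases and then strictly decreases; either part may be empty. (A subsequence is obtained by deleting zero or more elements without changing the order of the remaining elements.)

6

Let inc[i] be the LIS ending at i and dec[i] the longest strictly decreasing subsequence starting at i. inc = [1, 1, 2, 2, 1, 2, 2, 2, 3, 1], dec = [5, 4, 5, 4, 2, 3, 3, 2, 2, 1].
max_i inc[i]+dec[i]−1 = 6, with one witness 9, 11, 10, 8, 7, 5.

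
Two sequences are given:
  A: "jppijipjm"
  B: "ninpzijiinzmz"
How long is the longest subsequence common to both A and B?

Backtracking the LCS table gives one alignment: p (A2,B4) → i (A4,B6) → j (A5,B7) → i (A6,B9) → m (A9,B12).
So the longest common subsequence has length 5.

5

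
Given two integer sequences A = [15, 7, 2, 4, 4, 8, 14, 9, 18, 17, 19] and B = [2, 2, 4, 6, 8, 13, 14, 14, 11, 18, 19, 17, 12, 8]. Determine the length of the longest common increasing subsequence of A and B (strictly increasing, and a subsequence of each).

A longest common strictly increasing subsequence is 2, 4, 8, 14, 18, 19 (length 6); it appears in order in both A and B, and no longer such subsequence exists.

6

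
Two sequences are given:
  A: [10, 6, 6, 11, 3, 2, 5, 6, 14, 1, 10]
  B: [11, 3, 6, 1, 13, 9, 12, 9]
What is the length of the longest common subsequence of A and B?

4

Backtracking the LCS table gives one alignment: 11 (A4,B1) → 3 (A5,B2) → 6 (A8,B3) → 1 (A10,B4).
So the longest common subsequence has length 4.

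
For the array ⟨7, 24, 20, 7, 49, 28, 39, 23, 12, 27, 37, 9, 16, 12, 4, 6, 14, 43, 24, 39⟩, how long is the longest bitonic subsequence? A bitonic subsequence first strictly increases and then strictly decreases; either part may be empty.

One longest bitonic subsequence is 7, 24, 49, 39, 37, 16, 12, 6 (positions 1,2,5,7,11,13,14,16): it rises to 49 then falls. Length 8 is optimal.

8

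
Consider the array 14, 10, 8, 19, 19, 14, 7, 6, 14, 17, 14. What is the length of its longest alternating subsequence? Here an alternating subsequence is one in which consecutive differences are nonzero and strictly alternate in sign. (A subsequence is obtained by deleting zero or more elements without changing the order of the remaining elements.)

6

Track the best alternating length ending on an up-step vs a down-step at each position: up/down = 1/1, 1/2, 1/2, 3/1, 3/1, 3/4, 1/4, 1/4, 5/4, 5/4, 5/6.
The maximum over both is 6; one such subsequence is 14, 10, 19, 14, 17, 14.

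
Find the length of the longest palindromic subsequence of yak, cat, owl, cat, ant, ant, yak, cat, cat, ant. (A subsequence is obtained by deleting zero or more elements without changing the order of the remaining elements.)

6

One longest palindromic subsequence is cat cat ant ant cat cat (positions 2,4,5,6,8,9); it reads the same forward and backward, and the interval DP gives dp[1][10] = 6.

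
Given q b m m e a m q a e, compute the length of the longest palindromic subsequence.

Using dp[i][j] = 2 + dp[i+1][j−1] if the ends match, else max(dp[i+1][j], dp[i][j−1]):
dp[1][10] = 5. A witness is eaqae at positions 5,6,8,9,10.

5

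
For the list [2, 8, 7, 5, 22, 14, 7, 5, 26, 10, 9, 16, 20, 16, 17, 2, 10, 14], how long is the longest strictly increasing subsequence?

Scanning left to right, the best length ending at each element is: 2→1, 8→2, 7→2, 5→2, 22→3, 14→3, 7→3, 5→2, 26→4, 10→4, 9→4, 16→5, 20→6, 16→5, 17→6, 2→1, 10→5, 14→6.
So the longest increasing subsequence has length 6, e.g. 2, 5, 7, 10, 16, 20.

6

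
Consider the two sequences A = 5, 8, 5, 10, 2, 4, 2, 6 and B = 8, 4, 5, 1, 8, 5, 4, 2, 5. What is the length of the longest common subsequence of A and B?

Backtracking the LCS table gives one alignment: 5 (A1,B3) → 8 (A2,B5) → 5 (A3,B6) → 4 (A6,B7) → 2 (A7,B8).
So the longest common subsequence has length 5.

5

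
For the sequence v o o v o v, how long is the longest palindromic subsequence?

One longest palindromic subsequence is vovov (positions 1,2,4,5,6); it reads the same forward and backward, and the interval DP gives dp[1][6] = 5.

5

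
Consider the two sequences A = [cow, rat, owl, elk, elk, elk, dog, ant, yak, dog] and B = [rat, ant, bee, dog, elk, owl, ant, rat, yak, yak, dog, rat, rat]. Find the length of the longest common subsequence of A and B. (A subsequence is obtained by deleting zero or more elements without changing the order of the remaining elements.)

Backtracking the LCS table gives one alignment: rat (A2,B1) → owl (A3,B6) → ant (A8,B7) → yak (A9,B10) → dog (A10,B11).
So the longest common subsequence has length 5.

5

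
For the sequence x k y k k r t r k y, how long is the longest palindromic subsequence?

7

Using dp[i][j] = 2 + dp[i+1][j−1] if the ends match, else max(dp[i+1][j], dp[i][j−1]):
dp[1][10] = 7. A witness is ykrtrky at positions 3,4,6,7,8,9,10.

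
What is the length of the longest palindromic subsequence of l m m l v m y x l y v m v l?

9

One longest palindromic subsequence is lvmylymvl (positions 1,5,6,7,9,10,12,13,14); it reads the same forward and backward, and the interval DP gives dp[1][14] = 9.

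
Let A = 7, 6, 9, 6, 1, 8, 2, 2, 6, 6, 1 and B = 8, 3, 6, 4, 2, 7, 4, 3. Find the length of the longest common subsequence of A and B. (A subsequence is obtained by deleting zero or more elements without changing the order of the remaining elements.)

A longest common subsequence is 6, 2 (length 2); the LCS DP confirms no longer common subsequence exists.

2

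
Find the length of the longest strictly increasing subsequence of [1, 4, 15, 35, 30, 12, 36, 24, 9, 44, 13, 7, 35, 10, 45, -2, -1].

Scanning left to right, the best length ending at each element is: 1→1, 4→2, 15→3, 35→4, 30→4, 12→3, 36→5, 24→4, 9→3, 44→6, 13→4, 7→3, 35→5, 10→4, 45→7, -2→1, -1→2.
So the longest increasing subsequence has length 7, e.g. 1, 4, 15, 35, 36, 44, 45.

7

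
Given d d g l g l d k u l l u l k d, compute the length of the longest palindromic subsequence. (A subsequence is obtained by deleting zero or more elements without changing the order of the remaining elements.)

One longest palindromic subsequence is dkullukd (positions 1,8,9,10,11,12,14,15); it reads the same forward and backward, and the interval DP gives dp[1][15] = 8.

8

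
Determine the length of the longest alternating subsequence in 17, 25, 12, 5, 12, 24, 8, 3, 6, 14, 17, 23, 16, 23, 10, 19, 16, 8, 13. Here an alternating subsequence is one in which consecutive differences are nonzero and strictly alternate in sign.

12

Track the best alternating length ending on an up-step vs a down-step at each position: up/down = 1/1, 2/1, 1/3, 1/3, 4/3, 4/3, 4/5, 1/5, 6/5, 6/5, 6/5, 6/5, 6/7, 8/5, 6/9, 10/9, 10/11, 6/11, 12/11.
The maximum over both is 12; one such subsequence is 17, 25, 5, 12, 8, 17, 16, 23, 10, 19, 8, 13.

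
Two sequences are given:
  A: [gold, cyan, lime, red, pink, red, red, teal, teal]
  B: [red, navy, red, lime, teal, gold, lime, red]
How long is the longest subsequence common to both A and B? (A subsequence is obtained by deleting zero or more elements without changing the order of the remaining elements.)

A longest common subsequence is gold, lime, red (length 3); the LCS DP confirms no longer common subsequence exists.

3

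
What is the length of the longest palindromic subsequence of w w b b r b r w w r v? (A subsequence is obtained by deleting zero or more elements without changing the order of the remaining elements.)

7

Using dp[i][j] = 2 + dp[i+1][j−1] if the ends match, else max(dp[i+1][j], dp[i][j−1]):
dp[1][11] = 7. A witness is wwrbrww at positions 1,2,5,6,7,8,9.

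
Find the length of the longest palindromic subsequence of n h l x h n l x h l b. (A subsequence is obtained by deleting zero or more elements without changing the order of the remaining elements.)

Using dp[i][j] = 2 + dp[i+1][j−1] if the ends match, else max(dp[i+1][j], dp[i][j−1]):
dp[1][11] = 5. A witness is lhxhl at positions 3,5,8,9,10.

5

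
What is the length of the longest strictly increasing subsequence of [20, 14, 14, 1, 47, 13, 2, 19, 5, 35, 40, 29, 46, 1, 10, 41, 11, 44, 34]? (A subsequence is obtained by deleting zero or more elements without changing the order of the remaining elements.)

Let dp[i] be the longest increasing subsequence ending at position i. Then dp = [1, 1, 1, 1, 2, 2, 2, 3, 3, 4, 5, 4, 6, 1, 4, 6, 5, 7, 6].
The maximum is 7; one witness is 1, 13, 19, 35, 40, 41, 44 at positions 4,6,8,10,11,16,18.

7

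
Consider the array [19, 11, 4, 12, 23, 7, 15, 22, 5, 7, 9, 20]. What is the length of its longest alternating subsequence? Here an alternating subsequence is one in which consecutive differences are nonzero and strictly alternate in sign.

7

A longest alternating subsequence is 19, 11, 12, 7, 15, 5, 7 (positions 1,2,4,6,7,9,10); its 6 consecutive differences strictly alternate in sign, and length 7 is optimal.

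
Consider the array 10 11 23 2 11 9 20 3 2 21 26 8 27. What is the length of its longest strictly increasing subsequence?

6

One longest increasing subsequence is 10, 11, 20, 21, 26, 27 (positions 1,2,7,10,11,13), of length 6; no longer one exists.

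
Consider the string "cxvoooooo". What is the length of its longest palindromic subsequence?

6

One longest palindromic subsequence is oooooo (positions 4,5,6,7,8,9); it reads the same forward and backward, and the interval DP gives dp[1][9] = 6.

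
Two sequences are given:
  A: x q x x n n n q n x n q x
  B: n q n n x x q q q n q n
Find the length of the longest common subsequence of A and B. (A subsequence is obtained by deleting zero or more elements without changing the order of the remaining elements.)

A longest common subsequence is qxxnqn (length 6); the LCS DP confirms no longer common subsequence exists.

6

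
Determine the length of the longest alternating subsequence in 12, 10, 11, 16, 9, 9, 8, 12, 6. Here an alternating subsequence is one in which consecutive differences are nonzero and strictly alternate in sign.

A longest alternating subsequence is 12, 10, 11, 9, 12, 6 (positions 1,2,3,5,8,9); its 5 consecutive differences strictly alternate in sign, and length 6 is optimal.

6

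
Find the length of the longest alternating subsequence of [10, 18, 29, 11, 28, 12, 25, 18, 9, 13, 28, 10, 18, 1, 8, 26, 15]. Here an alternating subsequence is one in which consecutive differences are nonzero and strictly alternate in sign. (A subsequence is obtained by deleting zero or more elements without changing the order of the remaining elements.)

Track the best alternating length ending on an up-step vs a down-step at each position: up/down = 1/1, 2/1, 2/1, 2/3, 4/3, 4/5, 6/5, 6/7, 1/7, 8/7, 8/3, 8/9, 10/9, 1/11, 12/11, 12/9, 12/13.
The maximum over both is 13; one such subsequence is 10, 18, 11, 28, 12, 25, 9, 13, 10, 18, 1, 26, 15.

13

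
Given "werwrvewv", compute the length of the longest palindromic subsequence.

7

One longest palindromic subsequence is werwrew (positions 1,2,3,4,5,7,8); it reads the same forward and backward, and the interval DP gives dp[1][9] = 7.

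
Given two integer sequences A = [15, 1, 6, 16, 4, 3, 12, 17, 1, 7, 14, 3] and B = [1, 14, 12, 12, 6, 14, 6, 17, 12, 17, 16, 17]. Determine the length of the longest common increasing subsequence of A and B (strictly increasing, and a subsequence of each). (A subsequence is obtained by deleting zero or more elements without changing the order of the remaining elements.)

4

A longest common strictly increasing subsequence is 1, 6, 12, 17 (length 4); it appears in order in both A and B, and no longer such subsequence exists.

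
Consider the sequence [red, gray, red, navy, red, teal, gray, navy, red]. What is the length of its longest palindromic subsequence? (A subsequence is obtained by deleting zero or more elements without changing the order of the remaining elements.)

7

One longest palindromic subsequence is red gray red navy red gray red (positions 1,2,3,4,5,7,9); it reads the same forward and backward, and the interval DP gives dp[1][9] = 7.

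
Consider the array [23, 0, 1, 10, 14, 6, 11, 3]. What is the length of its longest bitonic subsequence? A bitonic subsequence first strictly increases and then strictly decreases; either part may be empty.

One longest bitonic subsequence is 0, 1, 10, 14, 11, 3 (positions 2,3,4,5,7,8): it rises to 14 then falls. Length 6 is optimal.

6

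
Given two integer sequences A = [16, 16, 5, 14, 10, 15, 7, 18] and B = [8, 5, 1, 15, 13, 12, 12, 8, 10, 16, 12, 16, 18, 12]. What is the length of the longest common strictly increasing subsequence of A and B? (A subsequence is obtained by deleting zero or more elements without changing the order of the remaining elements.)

3

For each value that appears in both, track the longest common increasing run ending there.
The best achievable length is 3; one witness is 5, 15, 18 (A-positions 3,6,8, B-positions 2,4,13).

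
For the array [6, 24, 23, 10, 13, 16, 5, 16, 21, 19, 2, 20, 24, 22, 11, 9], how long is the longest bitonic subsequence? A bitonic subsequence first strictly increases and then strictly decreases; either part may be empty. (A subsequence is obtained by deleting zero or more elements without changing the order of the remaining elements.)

One longest bitonic subsequence is 6, 10, 13, 16, 19, 20, 24, 22, 11, 9 (positions 1,4,5,6,10,12,13,14,15,16): it rises to 24 then falls. Length 10 is optimal.

10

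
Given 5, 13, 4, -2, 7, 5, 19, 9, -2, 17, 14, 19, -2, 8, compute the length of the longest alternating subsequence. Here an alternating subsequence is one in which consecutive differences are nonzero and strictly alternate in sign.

Track the best alternating length ending on an up-step vs a down-step at each position: up/down = 1/1, 2/1, 1/3, 1/3, 4/3, 4/5, 6/1, 6/7, 1/7, 8/7, 8/9, 10/1, 1/11, 12/11.
The maximum over both is 12; one such subsequence is 5, 13, 4, 7, 5, 19, 9, 17, 14, 19, -2, 8.

12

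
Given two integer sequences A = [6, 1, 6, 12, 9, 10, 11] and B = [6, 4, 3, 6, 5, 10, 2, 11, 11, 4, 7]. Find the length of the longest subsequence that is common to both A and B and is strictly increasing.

For each value that appears in both, track the longest common increasing run ending there.
The best achievable length is 3; one witness is 6, 10, 11 (A-positions 1,6,7, B-positions 1,6,8).

3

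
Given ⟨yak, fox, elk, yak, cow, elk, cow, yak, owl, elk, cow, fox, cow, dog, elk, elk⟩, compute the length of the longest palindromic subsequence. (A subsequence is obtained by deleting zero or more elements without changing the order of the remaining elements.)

Using dp[i][j] = 2 + dp[i+1][j−1] if the ends match, else max(dp[i+1][j], dp[i][j−1]):
dp[1][16] = 9. A witness is fox elk yak cow elk cow yak elk fox at positions 2,3,4,5,6,7,8,10,12.

9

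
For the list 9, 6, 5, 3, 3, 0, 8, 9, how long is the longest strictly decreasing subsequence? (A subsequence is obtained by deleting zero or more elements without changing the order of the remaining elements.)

One longest decreasing subsequence is 9, 6, 5, 3, 0 (positions 1,2,3,4,6), of length 5; no longer one exists.

5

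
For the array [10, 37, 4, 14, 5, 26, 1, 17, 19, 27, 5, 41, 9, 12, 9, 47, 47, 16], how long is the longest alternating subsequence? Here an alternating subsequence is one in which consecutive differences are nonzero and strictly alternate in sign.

Track the best alternating length ending on an up-step vs a down-step at each position: up/down = 1/1, 2/1, 1/3, 4/3, 4/5, 6/3, 1/7, 8/7, 8/7, 8/3, 8/9, 10/1, 10/11, 12/11, 10/13, 14/1, 14/1, 14/15.
The maximum over both is 15; one such subsequence is 10, 37, 4, 14, 5, 26, 1, 17, 5, 41, 9, 12, 9, 47, 16.

15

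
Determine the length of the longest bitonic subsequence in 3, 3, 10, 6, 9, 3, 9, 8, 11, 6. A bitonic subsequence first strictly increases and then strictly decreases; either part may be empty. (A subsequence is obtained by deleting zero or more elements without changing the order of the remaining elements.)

5

Let inc[i] be the LIS ending at i and dec[i] the longest strictly decreasing subsequence starting at i. inc = [1, 1, 2, 2, 3, 1, 3, 3, 4, 2], dec = [1, 1, 4, 2, 3, 1, 3, 2, 2, 1].
max_i inc[i]+dec[i]−1 = 5, with one witness 3, 10, 9, 8, 6.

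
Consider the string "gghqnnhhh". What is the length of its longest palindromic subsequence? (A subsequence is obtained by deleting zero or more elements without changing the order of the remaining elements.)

One longest palindromic subsequence is hhhh (positions 3,7,8,9); it reads the same forward and backward, and the interval DP gives dp[1][9] = 4.

4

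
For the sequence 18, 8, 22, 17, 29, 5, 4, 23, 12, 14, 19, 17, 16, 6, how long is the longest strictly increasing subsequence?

Let dp[i] be the longest increasing subsequence ending at position i. Then dp = [1, 1, 2, 2, 3, 1, 1, 3, 2, 3, 4, 4, 4, 2].
The maximum is 4; one witness is 8, 12, 14, 19 at positions 2,9,10,11.

4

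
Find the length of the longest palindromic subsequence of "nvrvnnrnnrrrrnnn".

One longest palindromic subsequence is nnnrrrrrnnn (positions 1,5,6,7,10,11,12,13,14,15,16); it reads the same forward and backward, and the interval DP gives dp[1][16] = 11.

11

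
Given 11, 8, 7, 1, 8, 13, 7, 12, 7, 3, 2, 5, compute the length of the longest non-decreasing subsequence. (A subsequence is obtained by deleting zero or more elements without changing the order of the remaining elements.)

3

Scanning left to right, the best length ending at each element is: 11→1, 8→1, 7→1, 1→1, 8→2, 13→3, 7→2, 12→3, 7→3, 3→2, 2→2, 5→3.
So the longest non-decreasing subsequence has length 3, e.g. 8, 8, 13.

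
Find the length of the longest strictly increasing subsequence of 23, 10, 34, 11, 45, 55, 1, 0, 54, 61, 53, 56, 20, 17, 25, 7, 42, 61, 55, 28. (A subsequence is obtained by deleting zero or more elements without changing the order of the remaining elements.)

Let dp[i] be the longest increasing subsequence ending at position i. Then dp = [1, 1, 2, 2, 3, 4, 1, 1, 4, 5, 4, 5, 3, 3, 4, 2, 5, 6, 6, 5].
The maximum is 6; one witness is 23, 34, 45, 55, 56, 61 at positions 1,3,5,6,12,18.

6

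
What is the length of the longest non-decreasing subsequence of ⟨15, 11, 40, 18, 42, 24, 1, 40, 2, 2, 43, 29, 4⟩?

5

One longest non-decreasing subsequence is 15, 18, 24, 40, 43 (positions 1,4,6,8,11), of length 5; no longer one exists.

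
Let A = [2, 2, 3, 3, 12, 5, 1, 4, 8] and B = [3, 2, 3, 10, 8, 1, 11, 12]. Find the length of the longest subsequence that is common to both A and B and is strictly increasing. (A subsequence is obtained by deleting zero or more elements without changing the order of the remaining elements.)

3

For each value that appears in both, track the longest common increasing run ending there.
The best achievable length is 3; one witness is 2, 3, 8 (A-positions 1,3,9, B-positions 2,3,5).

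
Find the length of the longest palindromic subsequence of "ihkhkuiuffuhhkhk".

Using dp[i][j] = 2 + dp[i+1][j−1] if the ends match, else max(dp[i+1][j], dp[i][j−1]):
dp[1][16] = 10. A witness is khkuffukhk at positions 3,4,5,8,9,10,11,14,15,16.

10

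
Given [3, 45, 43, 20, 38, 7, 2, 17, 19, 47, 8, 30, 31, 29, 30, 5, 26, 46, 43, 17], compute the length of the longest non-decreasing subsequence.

7

One longest non-decreasing subsequence is 3, 7, 17, 19, 30, 31, 46 (positions 1,6,8,9,12,13,18), of length 7; no longer one exists.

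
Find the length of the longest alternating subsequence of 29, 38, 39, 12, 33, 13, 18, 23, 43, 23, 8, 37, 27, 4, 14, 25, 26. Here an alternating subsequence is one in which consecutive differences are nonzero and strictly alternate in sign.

A longest alternating subsequence is 29, 38, 12, 33, 13, 43, 23, 37, 4, 14 (positions 1,2,4,5,6,9,10,12,14,15); its 9 consecutive differences strictly alternate in sign, and length 10 is optimal.

10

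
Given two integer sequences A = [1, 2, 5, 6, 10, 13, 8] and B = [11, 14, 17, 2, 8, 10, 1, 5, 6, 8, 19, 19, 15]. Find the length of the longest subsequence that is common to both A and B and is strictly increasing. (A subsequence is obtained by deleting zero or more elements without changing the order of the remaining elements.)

A longest common strictly increasing subsequence is 2, 5, 6, 8 (length 4); it appears in order in both A and B, and no longer such subsequence exists.

4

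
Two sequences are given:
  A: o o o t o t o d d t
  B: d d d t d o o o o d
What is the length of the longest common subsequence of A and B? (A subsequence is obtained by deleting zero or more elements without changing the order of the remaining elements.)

5

A longest common subsequence is ooood (length 5); the LCS DP confirms no longer common subsequence exists.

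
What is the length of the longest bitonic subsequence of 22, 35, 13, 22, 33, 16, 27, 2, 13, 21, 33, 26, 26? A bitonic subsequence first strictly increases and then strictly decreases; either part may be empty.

One longest bitonic subsequence is 22, 35, 33, 27, 26 (positions 1,2,5,7,13): it rises to 35 then falls. Length 5 is optimal.

5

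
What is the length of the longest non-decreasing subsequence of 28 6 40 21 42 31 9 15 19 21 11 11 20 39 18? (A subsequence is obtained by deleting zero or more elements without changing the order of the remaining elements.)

6

Let dp[i] be the longest non-decreasing subsequence ending at position i. Then dp = [1, 1, 2, 2, 3, 3, 2, 3, 4, 5, 3, 4, 5, 6, 5].
The maximum is 6; one witness is 6, 9, 15, 19, 21, 39 at positions 2,7,8,9,10,14.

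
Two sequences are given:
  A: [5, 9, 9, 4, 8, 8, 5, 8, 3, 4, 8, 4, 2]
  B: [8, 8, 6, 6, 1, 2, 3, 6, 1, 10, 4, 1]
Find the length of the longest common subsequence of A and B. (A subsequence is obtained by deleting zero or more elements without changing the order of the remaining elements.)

Backtracking the LCS table gives one alignment: 8 (A5,B1) → 8 (A6,B2) → 3 (A9,B7) → 4 (A10,B11).
So the longest common subsequence has length 4.

4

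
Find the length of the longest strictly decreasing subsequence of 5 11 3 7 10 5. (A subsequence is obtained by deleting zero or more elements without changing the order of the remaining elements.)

3

Scanning left to right, the best length ending at each element is: 5→1, 11→1, 3→2, 7→2, 10→2, 5→3.
So the longest decreasing subsequence has length 3, e.g. 11, 7, 5.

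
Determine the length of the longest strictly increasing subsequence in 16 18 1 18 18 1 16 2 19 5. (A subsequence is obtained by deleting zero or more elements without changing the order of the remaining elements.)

3

Let dp[i] be the longest increasing subsequence ending at position i. Then dp = [1, 2, 1, 2, 2, 1, 2, 2, 3, 3].
The maximum is 3; one witness is 16, 18, 19 at positions 1,2,9.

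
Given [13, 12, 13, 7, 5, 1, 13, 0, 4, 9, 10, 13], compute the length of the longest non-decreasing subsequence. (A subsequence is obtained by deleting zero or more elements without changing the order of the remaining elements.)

5

Let dp[i] be the longest non-decreasing subsequence ending at position i. Then dp = [1, 1, 2, 1, 1, 1, 3, 1, 2, 3, 4, 5].
The maximum is 5; one witness is 1, 4, 9, 10, 13 at positions 6,9,10,11,12.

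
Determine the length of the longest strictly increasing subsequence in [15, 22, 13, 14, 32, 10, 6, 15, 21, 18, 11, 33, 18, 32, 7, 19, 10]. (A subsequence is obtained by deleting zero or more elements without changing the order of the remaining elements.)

One longest increasing subsequence is 13, 14, 15, 21, 33 (positions 3,4,8,9,12), of length 5; no longer one exists.

5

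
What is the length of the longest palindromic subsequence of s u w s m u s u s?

Using dp[i][j] = 2 + dp[i+1][j−1] if the ends match, else max(dp[i+1][j], dp[i][j−1]):
dp[1][9] = 7. A witness is sususus at positions 1,2,4,6,7,8,9.

7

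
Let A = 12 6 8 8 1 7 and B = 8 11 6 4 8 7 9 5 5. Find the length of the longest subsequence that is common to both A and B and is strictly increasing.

A longest common strictly increasing subsequence is 6, 8 (length 2); it appears in order in both A and B, and no longer such subsequence exists.

2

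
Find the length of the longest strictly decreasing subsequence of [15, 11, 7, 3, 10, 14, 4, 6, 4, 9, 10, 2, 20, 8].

Let dp[i] be the longest decreasing subsequence ending at position i. Then dp = [1, 2, 3, 4, 3, 2, 4, 4, 5, 4, 3, 6, 1, 5].
The maximum is 6; one witness is 15, 11, 7, 6, 4, 2 at positions 1,2,3,8,9,12.

6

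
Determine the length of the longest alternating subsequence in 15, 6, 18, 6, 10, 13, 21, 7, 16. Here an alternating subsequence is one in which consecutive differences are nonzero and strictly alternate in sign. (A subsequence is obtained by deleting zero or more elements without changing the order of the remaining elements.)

7

A longest alternating subsequence is 15, 6, 18, 6, 10, 7, 16 (positions 1,2,3,4,5,8,9); its 6 consecutive differences strictly alternate in sign, and length 7 is optimal.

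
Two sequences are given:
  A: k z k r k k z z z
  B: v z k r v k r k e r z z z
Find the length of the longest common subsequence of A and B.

A longest common subsequence is zkrkkzzz (length 8); the LCS DP confirms no longer common subsequence exists.

8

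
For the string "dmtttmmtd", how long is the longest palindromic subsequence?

7

Using dp[i][j] = 2 + dp[i+1][j−1] if the ends match, else max(dp[i+1][j], dp[i][j−1]):
dp[1][9] = 7. A witness is dmtttmd at positions 1,2,3,4,5,7,9.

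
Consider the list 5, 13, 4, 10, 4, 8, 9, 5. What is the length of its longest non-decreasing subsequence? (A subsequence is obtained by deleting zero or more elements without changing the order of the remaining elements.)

4

Let dp[i] be the longest non-decreasing subsequence ending at position i. Then dp = [1, 2, 1, 2, 2, 3, 4, 3].
The maximum is 4; one witness is 4, 4, 8, 9 at positions 3,5,6,7.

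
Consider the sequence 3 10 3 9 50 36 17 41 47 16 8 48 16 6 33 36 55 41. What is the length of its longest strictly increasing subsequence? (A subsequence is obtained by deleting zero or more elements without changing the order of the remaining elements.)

Let dp[i] be the longest increasing subsequence ending at position i. Then dp = [1, 2, 1, 2, 3, 3, 3, 4, 5, 3, 2, 6, 3, 2, 4, 5, 7, 6].
The maximum is 7; one witness is 3, 10, 36, 41, 47, 48, 55 at positions 1,2,6,8,9,12,17.

7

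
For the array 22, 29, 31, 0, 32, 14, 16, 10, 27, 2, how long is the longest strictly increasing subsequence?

4

Scanning left to right, the best length ending at each element is: 22→1, 29→2, 31→3, 0→1, 32→4, 14→2, 16→3, 10→2, 27→4, 2→2.
So the longest increasing subsequence has length 4, e.g. 22, 29, 31, 32.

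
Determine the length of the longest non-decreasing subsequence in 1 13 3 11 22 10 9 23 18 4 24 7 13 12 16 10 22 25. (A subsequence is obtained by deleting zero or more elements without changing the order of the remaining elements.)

Scanning left to right, the best length ending at each element is: 1→1, 13→2, 3→2, 11→3, 22→4, 10→3, 9→3, 23→5, 18→4, 4→3, 24→6, 7→4, 13→5, 12→5, 16→6, 10→5, 22→7, 25→8.
So the longest non-decreasing subsequence has length 8, e.g. 1, 3, 4, 7, 13, 16, 22, 25.

8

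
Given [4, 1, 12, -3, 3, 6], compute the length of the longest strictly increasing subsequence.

Let dp[i] be the longest increasing subsequence ending at position i. Then dp = [1, 1, 2, 1, 2, 3].
The maximum is 3; one witness is 1, 3, 6 at positions 2,5,6.

3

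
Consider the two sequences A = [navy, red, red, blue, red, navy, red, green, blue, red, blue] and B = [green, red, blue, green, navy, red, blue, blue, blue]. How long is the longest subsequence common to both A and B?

Backtracking the LCS table gives one alignment: red (A3,B2) → blue (A4,B3) → navy (A6,B5) → red (A7,B6) → blue (A9,B8) → blue (A11,B9).
So the longest common subsequence has length 6.

6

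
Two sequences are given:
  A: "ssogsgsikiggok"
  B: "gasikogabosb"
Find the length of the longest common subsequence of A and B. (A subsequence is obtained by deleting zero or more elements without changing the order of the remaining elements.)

Backtracking the LCS table gives one alignment: g (A4,B1) → s (A7,B3) → i (A8,B4) → k (A9,B5) → g (A11,B7) → o (A13,B10).
So the longest common subsequence has length 6.

6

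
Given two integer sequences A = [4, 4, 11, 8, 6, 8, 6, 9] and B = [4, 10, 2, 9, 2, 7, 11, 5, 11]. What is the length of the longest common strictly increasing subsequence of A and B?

A longest common strictly increasing subsequence is 4, 9 (length 2); it appears in order in both A and B, and no longer such subsequence exists.

2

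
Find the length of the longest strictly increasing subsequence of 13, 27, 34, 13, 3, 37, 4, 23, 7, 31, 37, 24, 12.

5

One longest increasing subsequence is 3, 4, 23, 31, 37 (positions 5,7,8,10,11), of length 5; no longer one exists.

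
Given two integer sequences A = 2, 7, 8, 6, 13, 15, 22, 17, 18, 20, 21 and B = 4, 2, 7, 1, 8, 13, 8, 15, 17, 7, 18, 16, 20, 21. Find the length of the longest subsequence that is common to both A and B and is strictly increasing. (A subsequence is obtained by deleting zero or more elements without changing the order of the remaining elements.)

For each value that appears in both, track the longest common increasing run ending there.
The best achievable length is 9; one witness is 2, 7, 8, 13, 15, 17, 18, 20, 21 (A-positions 1,2,3,5,6,8,9,10,11, B-positions 2,3,5,6,8,9,11,13,14).

9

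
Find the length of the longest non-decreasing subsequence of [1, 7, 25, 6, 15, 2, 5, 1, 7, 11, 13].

One longest non-decreasing subsequence is 1, 2, 5, 7, 11, 13 (positions 1,6,7,9,10,11), of length 6; no longer one exists.

6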